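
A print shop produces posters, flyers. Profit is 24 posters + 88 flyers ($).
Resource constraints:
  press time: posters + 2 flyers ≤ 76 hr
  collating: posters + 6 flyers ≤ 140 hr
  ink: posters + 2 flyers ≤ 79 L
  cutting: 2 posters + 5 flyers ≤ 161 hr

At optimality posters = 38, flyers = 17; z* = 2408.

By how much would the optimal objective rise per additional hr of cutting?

Check each constraint at x*: press time 72/76 (slack 4); collating 140/140 (tight); ink 72/79 (slack 7); cutting 161/161 (tight).
By complementary slackness, y = 0 for the non-binding constraints.
The binding rows give the dual system: 1·y_collating + 2·y_cutting = 24 and 6·y_collating + 5·y_cutting = 88.
→ y_collating = 8 and y_cutting = 8.
Shadow price of cutting = 8.

8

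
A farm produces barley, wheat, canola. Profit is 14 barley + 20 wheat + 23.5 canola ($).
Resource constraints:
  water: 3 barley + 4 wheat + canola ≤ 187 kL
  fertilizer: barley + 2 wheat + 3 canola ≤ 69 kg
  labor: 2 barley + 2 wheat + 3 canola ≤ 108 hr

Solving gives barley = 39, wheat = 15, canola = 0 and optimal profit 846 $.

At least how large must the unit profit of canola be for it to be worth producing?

30

At the optimum: water uses 177 of 187 (slack = 10); fertilizer uses 69 of 69 (binding); labor uses 108 of 108 (binding).
Slack constraints have shadow price 0 (complementary slackness).
Dual feasibility on the basic columns requires 1·y_fertilizer + 2·y_labor = 14, 2·y_fertilizer + 2·y_labor = 20.
This yields shadow prices y_fertilizer = 6, y_labor = 4.
canola enters the basis when its profit ≥ yᵀa₃ = 6·3 + 4·3 = 30.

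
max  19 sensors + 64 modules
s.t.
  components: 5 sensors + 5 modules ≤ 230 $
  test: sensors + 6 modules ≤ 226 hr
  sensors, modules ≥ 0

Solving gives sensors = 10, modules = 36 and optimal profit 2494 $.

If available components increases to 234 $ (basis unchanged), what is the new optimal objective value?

Both components and test are binding at x*.
Dual feasibility on the basic columns requires 5·y_components + 1·y_test = 19, 5·y_components + 6·y_test = 64.
→ y_components = 2 and y_test = 9.
Δz = y_components·Δb = 2 × (4) = 8, so new z* = 2494 + 8 = 2502.

2502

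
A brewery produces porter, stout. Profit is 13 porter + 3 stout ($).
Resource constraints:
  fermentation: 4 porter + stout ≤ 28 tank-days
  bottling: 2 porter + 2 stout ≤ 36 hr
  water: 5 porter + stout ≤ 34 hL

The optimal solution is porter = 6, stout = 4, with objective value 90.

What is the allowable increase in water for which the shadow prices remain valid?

1

Binding constraints: fermentation, water. The basis is B = [[4,1],[5,1]] with det -1.
Per unit increase in water, x* moves by d = (1, -4).
The basis stays optimal until stout reaches 0; allowable increase = 1 hL.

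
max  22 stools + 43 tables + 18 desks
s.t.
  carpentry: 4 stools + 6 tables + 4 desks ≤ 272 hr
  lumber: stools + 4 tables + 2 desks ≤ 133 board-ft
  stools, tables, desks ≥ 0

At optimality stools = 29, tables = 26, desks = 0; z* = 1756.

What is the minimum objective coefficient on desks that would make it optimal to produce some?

At the optimum: carpentry uses 272 of 272 (binding); lumber uses 133 of 133 (binding).
From A_Bᵀ y = c: 4·y_carpentry + 1·y_lumber = 22; 6·y_carpentry + 4·y_lumber = 43.
→ y_carpentry = 4.5 and y_lumber = 4.
desks enters the basis when its profit ≥ yᵀa₃ = 4.5·4 + 4·2 = 26.

26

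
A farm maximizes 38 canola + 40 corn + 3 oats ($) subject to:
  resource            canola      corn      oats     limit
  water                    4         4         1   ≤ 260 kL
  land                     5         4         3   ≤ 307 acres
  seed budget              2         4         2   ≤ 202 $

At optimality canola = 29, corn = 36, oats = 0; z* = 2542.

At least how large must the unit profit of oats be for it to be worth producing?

11

Check each constraint at x*: water 260/260 (tight); land 289/307 (slack 18); seed budget 202/202 (tight).
By complementary slackness, y = 0 for the non-binding constraint.
The binding rows give the dual system: 4·y_water + 2·y_seed budget = 38 and 4·y_water + 4·y_seed budget = 40.
This yields shadow prices y_water = 9, y_seed budget = 1.
oats enters the basis when its profit ≥ yᵀa₃ = 9·1 + 1·2 = 11.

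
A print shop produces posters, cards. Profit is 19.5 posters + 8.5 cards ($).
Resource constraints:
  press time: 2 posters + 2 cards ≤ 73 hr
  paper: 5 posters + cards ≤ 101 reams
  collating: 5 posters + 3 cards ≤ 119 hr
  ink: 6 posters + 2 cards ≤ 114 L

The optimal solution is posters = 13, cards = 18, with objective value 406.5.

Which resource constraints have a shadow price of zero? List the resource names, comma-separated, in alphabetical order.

press time: 62/73 (slack 11)
paper: 83/101 (slack 18)
collating: 119/119 (binding)
ink: 114/114 (binding)
By complementary slackness, a constraint with positive slack has shadow price 0 → paper, press time.

paper, press time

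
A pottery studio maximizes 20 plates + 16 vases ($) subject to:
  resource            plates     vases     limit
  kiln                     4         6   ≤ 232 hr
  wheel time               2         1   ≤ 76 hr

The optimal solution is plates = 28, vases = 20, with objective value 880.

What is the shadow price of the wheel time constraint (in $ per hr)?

Check each constraint at x*: kiln 232/232 (tight); wheel time 76/76 (tight).
The binding rows give the dual system: 4·y_kiln + 2·y_wheel time = 20 and 6·y_kiln + 1·y_wheel time = 16.
This yields shadow prices y_kiln = 1.5, y_wheel time = 7.
Shadow price of wheel time = 7.

7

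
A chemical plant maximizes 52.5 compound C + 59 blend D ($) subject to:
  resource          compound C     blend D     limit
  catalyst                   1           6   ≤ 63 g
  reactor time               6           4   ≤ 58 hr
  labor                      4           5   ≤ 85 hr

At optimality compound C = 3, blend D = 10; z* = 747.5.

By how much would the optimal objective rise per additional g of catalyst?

Binding: catalyst and reactor time. Non-binding: labor (23 unused).
Since labor is not tight, its dual is 0.
From A_Bᵀ y = c: 1·y_catalyst + 6·y_reactor time = 52.5; 6·y_catalyst + 4·y_reactor time = 59.
Solving: y_catalyst = 4.5, y_reactor time = 8.
Shadow price of catalyst = 4.5.

4.5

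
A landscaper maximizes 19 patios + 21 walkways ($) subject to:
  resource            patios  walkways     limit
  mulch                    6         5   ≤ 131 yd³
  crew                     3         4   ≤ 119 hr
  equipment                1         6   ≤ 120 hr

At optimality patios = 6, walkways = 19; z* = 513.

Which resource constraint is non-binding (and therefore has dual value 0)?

mulch: 131/131 (binding)
crew: 94/119 (slack 25)
equipment: 120/120 (binding)
By complementary slackness, a constraint with positive slack has shadow price 0 → crew.

crew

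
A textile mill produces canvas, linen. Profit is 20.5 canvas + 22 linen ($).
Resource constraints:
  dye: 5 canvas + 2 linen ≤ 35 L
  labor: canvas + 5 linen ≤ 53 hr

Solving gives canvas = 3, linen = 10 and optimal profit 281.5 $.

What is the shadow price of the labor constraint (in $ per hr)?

3

Check each constraint at x*: dye 35/35 (tight); labor 53/53 (tight).
From A_Bᵀ y = c: 5·y_dye + 1·y_labor = 20.5; 2·y_dye + 5·y_labor = 22.
→ y_dye = 3.5 and y_labor = 3.
Shadow price of labor = 3.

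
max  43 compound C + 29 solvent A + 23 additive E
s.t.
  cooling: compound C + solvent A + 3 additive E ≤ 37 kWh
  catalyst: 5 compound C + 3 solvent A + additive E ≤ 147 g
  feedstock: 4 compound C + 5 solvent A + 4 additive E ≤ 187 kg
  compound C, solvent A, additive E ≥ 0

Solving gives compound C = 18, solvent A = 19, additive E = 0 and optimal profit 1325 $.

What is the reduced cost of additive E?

-8

Binding: cooling and catalyst. Non-binding: feedstock (20 unused).
Slack constraints have shadow price 0 (complementary slackness).
From A_Bᵀ y = c: 1·y_cooling + 5·y_catalyst = 43; 1·y_cooling + 3·y_catalyst = 29.
Solving: y_cooling = 8, y_catalyst = 7.
Reduced cost of additive E: c₃ − yᵀa₃ = 23 − (8·3 + 7·1) = 23 − 31 = -8.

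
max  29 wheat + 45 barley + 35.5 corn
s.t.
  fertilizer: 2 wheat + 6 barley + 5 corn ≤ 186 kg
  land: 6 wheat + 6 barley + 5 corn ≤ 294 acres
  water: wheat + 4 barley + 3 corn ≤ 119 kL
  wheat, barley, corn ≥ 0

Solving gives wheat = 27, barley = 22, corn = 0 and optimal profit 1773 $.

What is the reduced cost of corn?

-2

At the optimum: fertilizer uses 186 of 186 (binding); land uses 294 of 294 (binding); water uses 115 of 119 (slack = 4).
By complementary slackness, y = 0 for the non-binding constraint.
Dual feasibility on the basic columns requires 2·y_fertilizer + 6·y_land = 29, 6·y_fertilizer + 6·y_land = 45.
→ y_fertilizer = 4 and y_land = 3.5.
Reduced cost of corn: c₃ − yᵀa₃ = 35.5 − (4·5 + 3.5·5) = 35.5 − 37.5 = -2.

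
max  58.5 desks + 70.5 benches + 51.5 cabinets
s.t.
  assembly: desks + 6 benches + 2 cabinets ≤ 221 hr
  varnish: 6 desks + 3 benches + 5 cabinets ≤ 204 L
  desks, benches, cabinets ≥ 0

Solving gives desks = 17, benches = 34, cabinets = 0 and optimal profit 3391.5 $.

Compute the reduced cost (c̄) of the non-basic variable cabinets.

At the optimum: assembly uses 221 of 221 (binding); varnish uses 204 of 204 (binding).
From A_Bᵀ y = c: 1·y_assembly + 6·y_varnish = 58.5; 6·y_assembly + 3·y_varnish = 70.5.
This yields shadow prices y_assembly = 7.5, y_varnish = 8.5.
Reduced cost of cabinets: c₃ − yᵀa₃ = 51.5 − (7.5·2 + 8.5·5) = 51.5 − 57.5 = -6.

-6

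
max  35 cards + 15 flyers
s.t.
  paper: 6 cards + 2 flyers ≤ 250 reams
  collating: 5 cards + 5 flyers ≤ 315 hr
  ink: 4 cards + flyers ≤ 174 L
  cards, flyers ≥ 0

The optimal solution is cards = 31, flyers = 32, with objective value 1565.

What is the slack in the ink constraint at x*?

ink used = 4·31 + 1·32 = 156; slack = 174 − 156 = 18.

18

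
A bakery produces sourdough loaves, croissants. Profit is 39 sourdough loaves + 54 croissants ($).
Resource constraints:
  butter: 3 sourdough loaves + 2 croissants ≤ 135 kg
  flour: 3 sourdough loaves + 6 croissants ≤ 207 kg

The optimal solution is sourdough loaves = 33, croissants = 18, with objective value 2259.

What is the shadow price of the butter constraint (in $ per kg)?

6

Check each constraint at x*: butter 135/135 (tight); flour 207/207 (tight).
From A_Bᵀ y = c: 3·y_butter + 3·y_flour = 39; 2·y_butter + 6·y_flour = 54.
This yields shadow prices y_butter = 6, y_flour = 7.
Shadow price of butter = 6.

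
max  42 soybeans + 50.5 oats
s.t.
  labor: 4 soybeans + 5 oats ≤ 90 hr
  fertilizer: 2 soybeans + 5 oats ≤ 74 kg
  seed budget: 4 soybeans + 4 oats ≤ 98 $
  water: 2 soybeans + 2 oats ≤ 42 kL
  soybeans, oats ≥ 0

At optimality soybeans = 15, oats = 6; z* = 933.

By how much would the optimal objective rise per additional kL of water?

Check each constraint at x*: labor 90/90 (tight); fertilizer 60/74 (slack 14); seed budget 84/98 (slack 14); water 42/42 (tight).
Since fertilizer, seed budget are not tight, their duals are 0.
The binding rows give the dual system: 4·y_labor + 2·y_water = 42 and 5·y_labor + 2·y_water = 50.5.
This yields shadow prices y_labor = 8.5, y_water = 4.
Shadow price of water = 4.

4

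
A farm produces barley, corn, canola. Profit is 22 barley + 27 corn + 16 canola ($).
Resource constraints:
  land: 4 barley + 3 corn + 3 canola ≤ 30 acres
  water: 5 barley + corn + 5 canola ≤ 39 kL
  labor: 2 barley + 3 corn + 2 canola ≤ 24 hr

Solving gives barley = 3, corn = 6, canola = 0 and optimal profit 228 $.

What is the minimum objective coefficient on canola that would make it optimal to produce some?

20

Check each constraint at x*: land 30/30 (tight); water 21/39 (slack 18); labor 24/24 (tight).
Slack constraints have shadow price 0 (complementary slackness).
From A_Bᵀ y = c: 4·y_land + 2·y_labor = 22; 3·y_land + 3·y_labor = 27.
Solving: y_land = 2, y_labor = 7.
canola enters the basis when its profit ≥ yᵀa₃ = 2·3 + 7·2 = 20.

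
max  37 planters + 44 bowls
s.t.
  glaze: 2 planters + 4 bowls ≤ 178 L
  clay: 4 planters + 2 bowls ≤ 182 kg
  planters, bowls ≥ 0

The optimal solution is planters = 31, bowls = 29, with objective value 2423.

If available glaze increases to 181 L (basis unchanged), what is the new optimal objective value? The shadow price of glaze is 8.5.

2448.5

Δb = 3, so new z* = 2423 + (8.5)·(3) = 2423 + 25.5 = 2448.5.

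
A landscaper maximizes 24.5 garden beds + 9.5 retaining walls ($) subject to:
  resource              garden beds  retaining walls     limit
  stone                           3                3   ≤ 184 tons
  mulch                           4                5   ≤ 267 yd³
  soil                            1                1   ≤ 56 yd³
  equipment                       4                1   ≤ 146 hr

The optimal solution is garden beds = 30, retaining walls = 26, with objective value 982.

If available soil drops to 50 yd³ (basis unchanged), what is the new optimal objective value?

955

Binding: soil and equipment. Non-binding: stone (16 unused), mulch (17 unused).
Slack constraints have shadow price 0 (complementary slackness).
From A_Bᵀ y = c: 1·y_soil + 4·y_equipment = 24.5; 1·y_soil + 1·y_equipment = 9.5.
→ y_soil = 4.5 and y_equipment = 5.
Δz = y_soil·Δb = 4.5 × (-6) = -27, so new z* = 982 − 27 = 955.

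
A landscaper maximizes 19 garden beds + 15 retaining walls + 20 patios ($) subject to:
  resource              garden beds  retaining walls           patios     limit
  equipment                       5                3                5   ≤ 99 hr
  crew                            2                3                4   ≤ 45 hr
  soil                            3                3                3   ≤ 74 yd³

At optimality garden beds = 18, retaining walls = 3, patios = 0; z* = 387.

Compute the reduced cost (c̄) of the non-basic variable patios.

Check each constraint at x*: equipment 99/99 (tight); crew 45/45 (tight); soil 63/74 (slack 11).
By complementary slackness, y = 0 for the non-binding constraint.
Dual feasibility on the basic columns requires 5·y_equipment + 2·y_crew = 19, 3·y_equipment + 3·y_crew = 15.
→ y_equipment = 3 and y_crew = 2.
Reduced cost of patios: c₃ − yᵀa₃ = 20 − (3·5 + 2·4) = 20 − 23 = -3.

-3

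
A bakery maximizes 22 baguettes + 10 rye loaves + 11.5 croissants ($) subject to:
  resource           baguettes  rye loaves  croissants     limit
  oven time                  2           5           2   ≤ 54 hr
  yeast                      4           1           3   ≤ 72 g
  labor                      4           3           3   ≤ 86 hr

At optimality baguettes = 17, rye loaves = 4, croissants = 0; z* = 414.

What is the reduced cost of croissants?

-5.5

Check each constraint at x*: oven time 54/54 (tight); yeast 72/72 (tight); labor 80/86 (slack 6).
Since labor is not tight, its dual is 0.
Dual feasibility on the basic columns requires 2·y_oven time + 4·y_yeast = 22, 5·y_oven time + 1·y_yeast = 10.
Solving: y_oven time = 1, y_yeast = 5.
Reduced cost of croissants: c₃ − yᵀa₃ = 11.5 − (1·2 + 5·3) = 11.5 − 17 = -5.5.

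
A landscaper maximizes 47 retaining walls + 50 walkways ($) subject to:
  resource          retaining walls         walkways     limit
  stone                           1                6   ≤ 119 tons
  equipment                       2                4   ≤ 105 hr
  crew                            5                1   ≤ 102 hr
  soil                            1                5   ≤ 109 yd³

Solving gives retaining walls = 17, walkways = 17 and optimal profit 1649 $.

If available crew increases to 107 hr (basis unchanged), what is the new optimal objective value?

Check each constraint at x*: stone 119/119 (tight); equipment 102/105 (slack 3); crew 102/102 (tight); soil 102/109 (slack 7).
Since equipment, soil are not tight, their duals are 0.
Dual feasibility on the basic columns requires 1·y_stone + 5·y_crew = 47, 6·y_stone + 1·y_crew = 50.
Solving: y_stone = 7, y_crew = 8.
Δz = y_crew·Δb = 8 × (5) = 40, so new z* = 1649 + 40 = 1689.

1689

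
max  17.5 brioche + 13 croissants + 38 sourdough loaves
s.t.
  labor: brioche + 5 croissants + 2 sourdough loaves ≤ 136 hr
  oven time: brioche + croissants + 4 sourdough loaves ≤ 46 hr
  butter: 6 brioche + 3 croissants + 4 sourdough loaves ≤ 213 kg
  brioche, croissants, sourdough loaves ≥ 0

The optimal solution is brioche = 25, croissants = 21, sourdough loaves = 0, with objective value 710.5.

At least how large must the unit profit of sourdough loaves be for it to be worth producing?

40

At the optimum: labor uses 130 of 136 (slack = 6); oven time uses 46 of 46 (binding); butter uses 213 of 213 (binding).
By complementary slackness, y = 0 for the non-binding constraint.
The binding rows give the dual system: 1·y_oven time + 6·y_butter = 17.5 and 1·y_oven time + 3·y_butter = 13.
This yields shadow prices y_oven time = 8.5, y_butter = 1.5.
sourdough loaves enters the basis when its profit ≥ yᵀa₃ = 8.5·4 + 1.5·4 = 40.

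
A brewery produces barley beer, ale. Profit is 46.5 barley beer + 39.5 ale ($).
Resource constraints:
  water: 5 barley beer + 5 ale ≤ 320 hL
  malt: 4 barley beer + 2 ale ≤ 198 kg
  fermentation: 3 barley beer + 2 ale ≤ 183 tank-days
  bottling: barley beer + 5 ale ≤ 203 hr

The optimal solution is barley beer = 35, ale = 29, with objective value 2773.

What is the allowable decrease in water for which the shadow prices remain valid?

72.5

Binding constraints: water, malt. The basis is B = [[5,5],[4,2]] with det -10.
Per unit decrease in water, x* moves by d = (0.2, -0.4).
The basis stays optimal until ale reaches 0; allowable decrease = 72.5 hL.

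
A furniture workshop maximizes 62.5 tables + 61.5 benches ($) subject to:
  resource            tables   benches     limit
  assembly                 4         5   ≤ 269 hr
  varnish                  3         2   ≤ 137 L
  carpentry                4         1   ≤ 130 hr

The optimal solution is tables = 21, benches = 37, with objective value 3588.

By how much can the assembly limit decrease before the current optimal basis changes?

12.6

Binding constraints: assembly, varnish. The basis is B = [[4,5],[3,2]] with det -7.
Per unit decrease in assembly, x* moves by d = (0.2857, -0.4286).
The basis stays optimal until carpentry becomes binding; allowable decrease = 12.6 hr.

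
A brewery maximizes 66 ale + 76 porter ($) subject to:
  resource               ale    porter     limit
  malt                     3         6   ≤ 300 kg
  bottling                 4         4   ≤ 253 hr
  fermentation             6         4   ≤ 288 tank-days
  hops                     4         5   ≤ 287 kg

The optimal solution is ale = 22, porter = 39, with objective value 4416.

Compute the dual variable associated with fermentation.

7

At the optimum: malt uses 300 of 300 (binding); bottling uses 244 of 253 (slack = 9); fermentation uses 288 of 288 (binding); hops uses 283 of 287 (slack = 4).
By complementary slackness, y = 0 for the non-binding constraints.
Dual feasibility on the basic columns requires 3·y_malt + 6·y_fermentation = 66, 6·y_malt + 4·y_fermentation = 76.
This yields shadow prices y_malt = 8, y_fermentation = 7.
Shadow price of fermentation = 7.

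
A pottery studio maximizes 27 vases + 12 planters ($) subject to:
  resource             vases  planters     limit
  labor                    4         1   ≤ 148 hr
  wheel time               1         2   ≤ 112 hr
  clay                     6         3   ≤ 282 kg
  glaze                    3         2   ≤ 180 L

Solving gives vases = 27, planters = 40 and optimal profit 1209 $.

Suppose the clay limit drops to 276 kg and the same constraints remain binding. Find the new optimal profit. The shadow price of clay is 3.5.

Δb = -6, so new z* = 1209 + (3.5)·(-6) = 1209 − 21 = 1188.

1188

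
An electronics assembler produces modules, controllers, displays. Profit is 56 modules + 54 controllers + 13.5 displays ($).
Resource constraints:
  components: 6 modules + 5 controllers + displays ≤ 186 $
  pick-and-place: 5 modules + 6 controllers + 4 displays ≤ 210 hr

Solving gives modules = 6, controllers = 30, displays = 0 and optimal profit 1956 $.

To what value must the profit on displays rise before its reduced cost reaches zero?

Check each constraint at x*: components 186/186 (tight); pick-and-place 210/210 (tight).
Dual feasibility on the basic columns requires 6·y_components + 5·y_pick-and-place = 56, 5·y_components + 6·y_pick-and-place = 54.
→ y_components = 6 and y_pick-and-place = 4.
displays enters the basis when its profit ≥ yᵀa₃ = 6·1 + 4·4 = 22.

22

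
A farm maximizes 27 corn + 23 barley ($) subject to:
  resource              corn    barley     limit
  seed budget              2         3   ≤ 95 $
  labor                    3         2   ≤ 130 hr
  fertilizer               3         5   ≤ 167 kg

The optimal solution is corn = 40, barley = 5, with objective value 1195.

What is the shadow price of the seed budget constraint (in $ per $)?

At the optimum: seed budget uses 95 of 95 (binding); labor uses 130 of 130 (binding); fertilizer uses 145 of 167 (slack = 22).
Slack constraints have shadow price 0 (complementary slackness).
From A_Bᵀ y = c: 2·y_seed budget + 3·y_labor = 27; 3·y_seed budget + 2·y_labor = 23.
Solving: y_seed budget = 3, y_labor = 7.
Shadow price of seed budget = 3.

3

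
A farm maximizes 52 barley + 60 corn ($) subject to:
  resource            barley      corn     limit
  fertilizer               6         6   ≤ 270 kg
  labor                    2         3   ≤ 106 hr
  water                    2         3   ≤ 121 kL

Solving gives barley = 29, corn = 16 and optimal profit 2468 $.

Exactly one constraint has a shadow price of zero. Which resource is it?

fertilizer: 270/270 (binding)
labor: 106/106 (binding)
water: 106/121 (slack 15)
By complementary slackness, a constraint with positive slack has shadow price 0 → water.

water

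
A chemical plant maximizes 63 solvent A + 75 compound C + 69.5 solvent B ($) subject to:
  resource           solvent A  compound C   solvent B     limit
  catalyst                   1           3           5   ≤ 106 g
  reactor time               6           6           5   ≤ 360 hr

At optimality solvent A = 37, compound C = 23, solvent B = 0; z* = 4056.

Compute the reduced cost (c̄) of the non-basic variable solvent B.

-8

Both catalyst and reactor time are binding at x*.
The binding rows give the dual system: 1·y_catalyst + 6·y_reactor time = 63 and 3·y_catalyst + 6·y_reactor time = 75.
→ y_catalyst = 6 and y_reactor time = 9.5.
Reduced cost of solvent B: c₃ − yᵀa₃ = 69.5 − (6·5 + 9.5·5) = 69.5 − 77.5 = -8.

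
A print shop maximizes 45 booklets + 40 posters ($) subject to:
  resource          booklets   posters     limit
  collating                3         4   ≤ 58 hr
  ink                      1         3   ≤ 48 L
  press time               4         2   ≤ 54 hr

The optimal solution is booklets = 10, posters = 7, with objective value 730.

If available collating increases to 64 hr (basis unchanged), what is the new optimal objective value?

At the optimum: collating uses 58 of 58 (binding); ink uses 31 of 48 (slack = 17); press time uses 54 of 54 (binding).
Since ink is not tight, its dual is 0.
The binding rows give the dual system: 3·y_collating + 4·y_press time = 45 and 4·y_collating + 2·y_press time = 40.
→ y_collating = 7 and y_press time = 6.
Δz = y_collating·Δb = 7 × (6) = 42, so new z* = 730 + 42 = 772.

772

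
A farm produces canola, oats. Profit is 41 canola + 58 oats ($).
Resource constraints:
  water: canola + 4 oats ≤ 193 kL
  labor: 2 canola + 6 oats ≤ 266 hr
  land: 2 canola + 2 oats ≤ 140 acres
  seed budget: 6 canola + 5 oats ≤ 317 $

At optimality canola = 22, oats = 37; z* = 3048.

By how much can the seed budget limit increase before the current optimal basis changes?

Binding constraints: labor, seed budget. The basis is B = [[2,6],[6,5]] with det -26.
Per unit increase in seed budget, x* moves by d = (0.2308, -0.0769).
The basis stays optimal until land becomes binding; allowable increase = 71.5 $.

71.5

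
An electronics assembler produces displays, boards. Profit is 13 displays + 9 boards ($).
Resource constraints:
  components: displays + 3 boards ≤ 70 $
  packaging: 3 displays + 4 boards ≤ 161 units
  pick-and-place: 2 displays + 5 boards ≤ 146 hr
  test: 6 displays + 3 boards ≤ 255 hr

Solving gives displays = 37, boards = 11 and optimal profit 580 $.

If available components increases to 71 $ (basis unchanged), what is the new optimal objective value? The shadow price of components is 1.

Δb = 1, so new z* = 580 + (1)·(1) = 580 + 1 = 581.

581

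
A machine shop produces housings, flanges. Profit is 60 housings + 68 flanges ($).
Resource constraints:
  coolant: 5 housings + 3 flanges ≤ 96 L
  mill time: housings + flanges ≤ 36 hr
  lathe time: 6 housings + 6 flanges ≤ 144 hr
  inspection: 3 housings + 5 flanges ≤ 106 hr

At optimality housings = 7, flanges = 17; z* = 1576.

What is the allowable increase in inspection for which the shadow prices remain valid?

14

Binding constraints: lathe time, inspection. The basis is B = [[6,6],[3,5]] with det 12.
Per unit increase in inspection, x* moves by d = (-0.5, 0.5).
The basis stays optimal until housings reaches 0; allowable increase = 14 hr.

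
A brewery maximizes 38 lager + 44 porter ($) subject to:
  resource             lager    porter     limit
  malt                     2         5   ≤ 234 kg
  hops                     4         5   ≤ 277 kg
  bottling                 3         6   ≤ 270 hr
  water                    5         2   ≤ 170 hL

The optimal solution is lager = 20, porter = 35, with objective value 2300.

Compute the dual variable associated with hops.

0

Check each constraint at x*: malt 215/234 (slack 19); hops 255/277 (slack 22); bottling 270/270 (tight); water 170/170 (tight).
By complementary slackness, y = 0 for the non-binding constraints.
From A_Bᵀ y = c: 3·y_bottling + 5·y_water = 38; 6·y_bottling + 2·y_water = 44.
→ y_bottling = 6 and y_water = 4.
Shadow price of hops = 0.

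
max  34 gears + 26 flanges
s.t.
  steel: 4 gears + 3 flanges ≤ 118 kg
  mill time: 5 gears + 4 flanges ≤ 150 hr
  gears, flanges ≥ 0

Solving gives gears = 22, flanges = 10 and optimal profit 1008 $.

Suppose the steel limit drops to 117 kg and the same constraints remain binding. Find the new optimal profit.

1002

Both steel and mill time are binding at x*.
Dual feasibility on the basic columns requires 4·y_steel + 5·y_mill time = 34, 3·y_steel + 4·y_mill time = 26.
This yields shadow prices y_steel = 6, y_mill time = 2.
Δz = y_steel·Δb = 6 × (-1) = -6, so new z* = 1008 − 6 = 1002.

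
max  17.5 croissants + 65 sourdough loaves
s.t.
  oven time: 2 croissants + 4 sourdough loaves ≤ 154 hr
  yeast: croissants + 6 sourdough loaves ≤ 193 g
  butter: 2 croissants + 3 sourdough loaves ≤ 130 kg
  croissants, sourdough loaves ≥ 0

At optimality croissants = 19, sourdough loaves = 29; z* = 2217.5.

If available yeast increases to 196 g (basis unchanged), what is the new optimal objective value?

2240

At the optimum: oven time uses 154 of 154 (binding); yeast uses 193 of 193 (binding); butter uses 125 of 130 (slack = 5).
Since butter is not tight, its dual is 0.
From A_Bᵀ y = c: 2·y_oven time + 1·y_yeast = 17.5; 4·y_oven time + 6·y_yeast = 65.
This yields shadow prices y_oven time = 5, y_yeast = 7.5.
Δz = y_yeast·Δb = 7.5 × (3) = 22.5, so new z* = 2217.5 + 22.5 = 2240.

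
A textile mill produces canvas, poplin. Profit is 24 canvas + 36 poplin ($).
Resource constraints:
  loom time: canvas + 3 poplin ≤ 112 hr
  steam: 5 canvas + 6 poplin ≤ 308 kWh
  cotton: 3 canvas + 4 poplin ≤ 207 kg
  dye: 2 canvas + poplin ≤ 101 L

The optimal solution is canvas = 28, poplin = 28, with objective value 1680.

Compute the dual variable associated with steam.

4

Binding: loom time and steam. Non-binding: cotton (11 unused), dye (17 unused).
Since cotton, dye are not tight, their duals are 0.
From A_Bᵀ y = c: 1·y_loom time + 5·y_steam = 24; 3·y_loom time + 6·y_steam = 36.
Solving: y_loom time = 4, y_steam = 4.
Shadow price of steam = 4.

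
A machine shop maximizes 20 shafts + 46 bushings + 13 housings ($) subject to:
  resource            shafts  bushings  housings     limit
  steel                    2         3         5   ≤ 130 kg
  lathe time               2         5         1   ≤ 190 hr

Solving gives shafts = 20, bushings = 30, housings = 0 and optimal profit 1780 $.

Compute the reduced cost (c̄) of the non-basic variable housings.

-5

Both steel and lathe time are binding at x*.
The binding rows give the dual system: 2·y_steel + 2·y_lathe time = 20 and 3·y_steel + 5·y_lathe time = 46.
Solving: y_steel = 2, y_lathe time = 8.
Reduced cost of housings: c₃ − yᵀa₃ = 13 − (2·5 + 8·1) = 13 − 18 = -5.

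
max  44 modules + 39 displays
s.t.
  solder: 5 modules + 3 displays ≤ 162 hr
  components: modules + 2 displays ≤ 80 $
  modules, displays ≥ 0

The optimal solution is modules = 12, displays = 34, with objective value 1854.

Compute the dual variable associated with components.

At the optimum: solder uses 162 of 162 (binding); components uses 80 of 80 (binding).
From A_Bᵀ y = c: 5·y_solder + 1·y_components = 44; 3·y_solder + 2·y_components = 39.
→ y_solder = 7 and y_components = 9.
Shadow price of components = 9.

9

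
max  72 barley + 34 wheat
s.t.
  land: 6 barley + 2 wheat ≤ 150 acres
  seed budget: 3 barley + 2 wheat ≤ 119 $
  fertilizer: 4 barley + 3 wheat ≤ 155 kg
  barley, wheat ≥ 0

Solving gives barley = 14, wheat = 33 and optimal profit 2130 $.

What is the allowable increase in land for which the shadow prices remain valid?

Binding constraints: land, fertilizer. The basis is B = [[6,2],[4,3]] with det 10.
Per unit increase in land, x* moves by d = (0.3, -0.4).
The basis stays optimal until wheat reaches 0; allowable increase = 82.5 acres.

82.5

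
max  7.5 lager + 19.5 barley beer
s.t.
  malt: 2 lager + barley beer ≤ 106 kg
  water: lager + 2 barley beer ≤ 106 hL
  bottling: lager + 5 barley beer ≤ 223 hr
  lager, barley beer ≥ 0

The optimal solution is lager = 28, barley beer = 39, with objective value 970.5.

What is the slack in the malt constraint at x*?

malt used = 2·28 + 1·39 = 95; slack = 106 − 95 = 11.

11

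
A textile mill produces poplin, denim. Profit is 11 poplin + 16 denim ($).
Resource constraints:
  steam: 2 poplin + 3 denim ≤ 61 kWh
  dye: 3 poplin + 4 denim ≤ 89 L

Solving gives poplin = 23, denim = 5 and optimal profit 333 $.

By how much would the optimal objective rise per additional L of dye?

Check each constraint at x*: steam 61/61 (tight); dye 89/89 (tight).
Dual feasibility on the basic columns requires 2·y_steam + 3·y_dye = 11, 3·y_steam + 4·y_dye = 16.
This yields shadow prices y_steam = 4, y_dye = 1.
Shadow price of dye = 1.

1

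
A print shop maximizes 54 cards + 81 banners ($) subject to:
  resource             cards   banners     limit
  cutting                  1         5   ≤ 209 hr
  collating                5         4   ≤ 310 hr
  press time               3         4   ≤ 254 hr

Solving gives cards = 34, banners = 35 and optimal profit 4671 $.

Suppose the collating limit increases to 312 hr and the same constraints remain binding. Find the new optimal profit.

Binding: cutting and collating. Non-binding: press time (12 unused).
Slack constraints have shadow price 0 (complementary slackness).
From A_Bᵀ y = c: 1·y_cutting + 5·y_collating = 54; 5·y_cutting + 4·y_collating = 81.
Solving: y_cutting = 9, y_collating = 9.
Δz = y_collating·Δb = 9 × (2) = 18, so new z* = 4671 + 18 = 4689.

4689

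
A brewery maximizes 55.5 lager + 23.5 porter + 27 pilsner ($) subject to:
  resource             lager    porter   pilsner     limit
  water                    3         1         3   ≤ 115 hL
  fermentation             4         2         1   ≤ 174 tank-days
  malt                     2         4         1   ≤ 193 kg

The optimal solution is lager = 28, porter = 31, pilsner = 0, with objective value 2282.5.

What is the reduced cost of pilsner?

Check each constraint at x*: water 115/115 (tight); fermentation 174/174 (tight); malt 180/193 (slack 13).
By complementary slackness, y = 0 for the non-binding constraint.
Dual feasibility on the basic columns requires 3·y_water + 4·y_fermentation = 55.5, 1·y_water + 2·y_fermentation = 23.5.
→ y_water = 8.5 and y_fermentation = 7.5.
Reduced cost of pilsner: c₃ − yᵀa₃ = 27 − (8.5·3 + 7.5·1) = 27 − 33 = -6.

-6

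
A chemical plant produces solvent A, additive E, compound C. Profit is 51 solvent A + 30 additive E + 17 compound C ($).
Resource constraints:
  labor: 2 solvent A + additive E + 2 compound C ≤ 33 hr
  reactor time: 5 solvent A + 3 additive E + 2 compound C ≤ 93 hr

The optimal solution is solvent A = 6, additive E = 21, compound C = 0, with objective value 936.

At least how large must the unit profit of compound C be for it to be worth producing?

At the optimum: labor uses 33 of 33 (binding); reactor time uses 93 of 93 (binding).
The binding rows give the dual system: 2·y_labor + 5·y_reactor time = 51 and 1·y_labor + 3·y_reactor time = 30.
This yields shadow prices y_labor = 3, y_reactor time = 9.
compound C enters the basis when its profit ≥ yᵀa₃ = 3·2 + 9·2 = 24.

24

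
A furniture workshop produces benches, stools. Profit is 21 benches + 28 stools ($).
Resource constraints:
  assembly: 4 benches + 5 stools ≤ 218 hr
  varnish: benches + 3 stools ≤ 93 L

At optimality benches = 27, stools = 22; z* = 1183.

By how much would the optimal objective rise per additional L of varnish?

Check each constraint at x*: assembly 218/218 (tight); varnish 93/93 (tight).
The binding rows give the dual system: 4·y_assembly + 1·y_varnish = 21 and 5·y_assembly + 3·y_varnish = 28.
Solving: y_assembly = 5, y_varnish = 1.
Shadow price of varnish = 1.

1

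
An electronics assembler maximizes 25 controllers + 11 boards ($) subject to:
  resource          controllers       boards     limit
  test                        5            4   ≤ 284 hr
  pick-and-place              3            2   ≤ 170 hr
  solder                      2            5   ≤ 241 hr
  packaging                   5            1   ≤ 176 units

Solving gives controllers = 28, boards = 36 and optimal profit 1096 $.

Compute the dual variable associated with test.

2

Check each constraint at x*: test 284/284 (tight); pick-and-place 156/170 (slack 14); solder 236/241 (slack 5); packaging 176/176 (tight).
Since pick-and-place, solder are not tight, their duals are 0.
The binding rows give the dual system: 5·y_test + 5·y_packaging = 25 and 4·y_test + 1·y_packaging = 11.
→ y_test = 2 and y_packaging = 3.
Shadow price of test = 2.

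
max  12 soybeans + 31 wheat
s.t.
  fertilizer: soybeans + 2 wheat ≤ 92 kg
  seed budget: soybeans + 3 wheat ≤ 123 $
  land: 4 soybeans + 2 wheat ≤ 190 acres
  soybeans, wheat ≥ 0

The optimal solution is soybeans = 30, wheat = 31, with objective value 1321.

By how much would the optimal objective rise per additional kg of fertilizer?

At the optimum: fertilizer uses 92 of 92 (binding); seed budget uses 123 of 123 (binding); land uses 182 of 190 (slack = 8).
Since land is not tight, its dual is 0.
From A_Bᵀ y = c: 1·y_fertilizer + 1·y_seed budget = 12; 2·y_fertilizer + 3·y_seed budget = 31.
Solving: y_fertilizer = 5, y_seed budget = 7.
Shadow price of fertilizer = 5.

5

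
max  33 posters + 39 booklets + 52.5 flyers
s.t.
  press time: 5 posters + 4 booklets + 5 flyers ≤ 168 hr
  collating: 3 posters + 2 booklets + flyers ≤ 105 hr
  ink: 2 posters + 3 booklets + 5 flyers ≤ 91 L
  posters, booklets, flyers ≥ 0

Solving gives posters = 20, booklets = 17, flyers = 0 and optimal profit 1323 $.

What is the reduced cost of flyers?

At the optimum: press time uses 168 of 168 (binding); collating uses 94 of 105 (slack = 11); ink uses 91 of 91 (binding).
Slack constraints have shadow price 0 (complementary slackness).
Dual feasibility on the basic columns requires 5·y_press time + 2·y_ink = 33, 4·y_press time + 3·y_ink = 39.
→ y_press time = 3 and y_ink = 9.
Reduced cost of flyers: c₃ − yᵀa₃ = 52.5 − (3·5 + 9·5) = 52.5 − 60 = -7.5.

-7.5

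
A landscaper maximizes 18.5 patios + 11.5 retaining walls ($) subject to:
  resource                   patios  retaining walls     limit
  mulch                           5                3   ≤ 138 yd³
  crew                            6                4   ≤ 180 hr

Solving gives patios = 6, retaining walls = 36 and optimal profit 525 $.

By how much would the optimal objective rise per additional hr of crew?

At the optimum: mulch uses 138 of 138 (binding); crew uses 180 of 180 (binding).
Dual feasibility on the basic columns requires 5·y_mulch + 6·y_crew = 18.5, 3·y_mulch + 4·y_crew = 11.5.
→ y_mulch = 2.5 and y_crew = 1.
Shadow price of crew = 1.

1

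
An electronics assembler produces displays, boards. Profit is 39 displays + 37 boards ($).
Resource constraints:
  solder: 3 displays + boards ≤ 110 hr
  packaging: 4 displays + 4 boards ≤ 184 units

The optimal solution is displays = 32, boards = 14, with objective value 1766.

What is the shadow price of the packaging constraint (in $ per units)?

9

Both solder and packaging are binding at x*.
The binding rows give the dual system: 3·y_solder + 4·y_packaging = 39 and 1·y_solder + 4·y_packaging = 37.
This yields shadow prices y_solder = 1, y_packaging = 9.
Shadow price of packaging = 9.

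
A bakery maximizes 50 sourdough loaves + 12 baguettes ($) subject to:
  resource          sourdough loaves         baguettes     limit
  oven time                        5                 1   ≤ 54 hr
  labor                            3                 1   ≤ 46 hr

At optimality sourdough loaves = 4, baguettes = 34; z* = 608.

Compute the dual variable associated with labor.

5

At the optimum: oven time uses 54 of 54 (binding); labor uses 46 of 46 (binding).
From A_Bᵀ y = c: 5·y_oven time + 3·y_labor = 50; 1·y_oven time + 1·y_labor = 12.
Solving: y_oven time = 7, y_labor = 5.
Shadow price of labor = 5.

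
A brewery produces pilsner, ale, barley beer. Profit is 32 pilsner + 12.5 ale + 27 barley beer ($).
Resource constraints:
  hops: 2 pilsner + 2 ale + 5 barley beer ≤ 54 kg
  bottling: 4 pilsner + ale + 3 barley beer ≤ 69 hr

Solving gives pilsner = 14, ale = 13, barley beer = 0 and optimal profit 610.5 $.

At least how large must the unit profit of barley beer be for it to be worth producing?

Check each constraint at x*: hops 54/54 (tight); bottling 69/69 (tight).
Dual feasibility on the basic columns requires 2·y_hops + 4·y_bottling = 32, 2·y_hops + 1·y_bottling = 12.5.
Solving: y_hops = 3, y_bottling = 6.5.
barley beer enters the basis when its profit ≥ yᵀa₃ = 3·5 + 6.5·3 = 34.5.

34.5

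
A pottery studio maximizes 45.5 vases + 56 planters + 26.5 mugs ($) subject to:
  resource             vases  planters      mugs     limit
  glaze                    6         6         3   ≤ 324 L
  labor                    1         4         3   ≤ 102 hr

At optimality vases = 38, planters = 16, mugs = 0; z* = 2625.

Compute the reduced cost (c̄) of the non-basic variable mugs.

At the optimum: glaze uses 324 of 324 (binding); labor uses 102 of 102 (binding).
From A_Bᵀ y = c: 6·y_glaze + 1·y_labor = 45.5; 6·y_glaze + 4·y_labor = 56.
This yields shadow prices y_glaze = 7, y_labor = 3.5.
Reduced cost of mugs: c₃ − yᵀa₃ = 26.5 − (7·3 + 3.5·3) = 26.5 − 31.5 = -5.

-5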